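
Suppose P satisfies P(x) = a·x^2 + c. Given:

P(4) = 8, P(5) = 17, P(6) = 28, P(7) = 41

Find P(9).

73

From P(4) = 8 and P(5) = 17: 16a + c = 8 and 25a + c = 17.
Subtracting: 9a = 9, so a = 1; then c = 8 − 1·16 = -8.
So P(x) = 1x² − 8, and P(9) = 73.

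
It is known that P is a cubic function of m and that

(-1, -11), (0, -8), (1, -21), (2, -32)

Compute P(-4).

-296

Write P(m) = am³ + bm² + cm + d; the 4 given values yield a linear system in the 4 coefficients.
Solving, P(m) = 3m³ - 8m² - 8m - 8.
Then P(-4) = -296.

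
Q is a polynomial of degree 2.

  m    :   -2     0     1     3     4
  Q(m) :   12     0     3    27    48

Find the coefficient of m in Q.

0

Write Q(m) = am² + bm + c; the 5 given values yield a linear system in the 3 coefficients.
Solving, Q(m) = 3m².
The coefficient of m is 0.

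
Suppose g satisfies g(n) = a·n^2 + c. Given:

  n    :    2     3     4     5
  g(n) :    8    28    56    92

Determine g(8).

248

From g(2) = 8 and g(3) = 28: 4a + c = 8 and 9a + c = 28.
Subtracting: 5a = 20, so a = 4; then c = 8 − 4·4 = -8.
So g(n) = 4n² − 8, and g(8) = 248.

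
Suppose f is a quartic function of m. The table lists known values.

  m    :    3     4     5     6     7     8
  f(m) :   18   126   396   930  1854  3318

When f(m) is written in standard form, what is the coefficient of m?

-2

First differences: 108, 270, 534, 924, 1464. Second differences: 162, 264, 390, 540. Third differences: 102, 126, 150. Fourth differences: 24, 24.
Level-4 differences are constant, so f has degree 4.
Fitting a degree-4 polynomial gives f(m) = m^4 - m³ - 4m² - 2m + 6.
The coefficient of m is -2.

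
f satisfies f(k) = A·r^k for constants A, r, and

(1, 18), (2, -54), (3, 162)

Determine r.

-3

Consecutive ratio: -54/18 = -3, and 162/(-54) = -3, so r = -3.
Then A·(-3)^1 = 18 gives A = -6, and f(k) = -6·(-3)^k.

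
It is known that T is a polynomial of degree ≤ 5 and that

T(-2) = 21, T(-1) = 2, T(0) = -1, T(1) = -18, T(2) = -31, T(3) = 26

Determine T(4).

267

First differences: -19, -3, -17, -13, 57. Second differences: 16, -14, 4, 70. Third differences: -30, 18, 66. Fourth differences: 48, 48.
Level-4 differences are constant, so T has degree 4.
Fitting a degree-4 polynomial gives T(m) = 2m^4 - m³ - 9m² - 9m - 1.
Then T(4) = 267.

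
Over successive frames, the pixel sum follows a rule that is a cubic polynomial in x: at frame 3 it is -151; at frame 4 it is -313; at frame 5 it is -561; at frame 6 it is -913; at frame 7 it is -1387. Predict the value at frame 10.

Write the value at x as u(x).
Write u(x) = ax³ + bx² + cx + d; the 5 given values yield a linear system in the 4 coefficients.
Solving, u(x) = -3x³ - 7x² - 2x - 1.
Then u(10) = -3721.

-3721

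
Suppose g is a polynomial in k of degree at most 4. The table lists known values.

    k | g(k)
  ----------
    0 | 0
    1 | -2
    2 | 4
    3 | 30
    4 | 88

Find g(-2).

First differences: -2, 6, 26, 58. Second differences: 8, 20, 32. Third differences: 12, 12.
Level-3 differences are constant, so g has degree 3.
Fitting a degree-3 polynomial gives g(k) = 2k³ - 2k² - 2k.
Then g(-2) = -20.

-20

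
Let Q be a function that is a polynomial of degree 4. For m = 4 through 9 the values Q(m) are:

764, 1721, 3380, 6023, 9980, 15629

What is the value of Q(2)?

68

Write Q(m) = am^4 + bm³ + cm² + dm + e; the 6 given values yield a linear system in the 5 coefficients.
Solving, Q(m) = 2m^4 + 3m³ + 4m² - 4.
Then Q(2) = 68.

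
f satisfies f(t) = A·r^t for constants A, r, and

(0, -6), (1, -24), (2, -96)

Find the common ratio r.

Consecutive ratio: -24/(-6) = 4, and -96/(-24) = 4, so r = 4.
Then A·4^0 = -6 gives A = -6, and f(t) = -6·4^t.

4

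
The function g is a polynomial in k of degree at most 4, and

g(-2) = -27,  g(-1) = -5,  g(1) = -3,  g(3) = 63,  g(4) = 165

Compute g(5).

337

Write g(k) = ak^4 + bk³ + ck² + dk + e; the 5 given values yield a linear system in the 5 coefficients.
Solving, the leading coefficient vanishes, and g(k) = 3k³ - k² - 2k - 3.
Then g(5) = 337.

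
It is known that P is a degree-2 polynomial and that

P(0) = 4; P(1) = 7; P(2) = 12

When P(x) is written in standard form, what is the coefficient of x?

2

Write P(x) = ax² + bx + c; the 3 given values yield a linear system in the 3 coefficients.
Solving, P(x) = x² + 2x + 4.
The coefficient of x is 2.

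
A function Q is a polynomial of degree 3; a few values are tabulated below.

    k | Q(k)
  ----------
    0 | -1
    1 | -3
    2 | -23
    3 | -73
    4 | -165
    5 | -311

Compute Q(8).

-1193

Write Q(k) = ak³ + bk² + ck + d; the 6 given values yield a linear system in the 4 coefficients.
Solving, Q(k) = -2k³ - 3k² + 3k - 1.
Then Q(8) = -1193.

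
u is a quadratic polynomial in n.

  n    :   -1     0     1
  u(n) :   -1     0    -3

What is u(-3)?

-15

Write u(n) = an² + bn + c; the 3 given values yield a linear system in the 3 coefficients.
Solving, u(n) = -2n² - n.
Then u(-3) = -15.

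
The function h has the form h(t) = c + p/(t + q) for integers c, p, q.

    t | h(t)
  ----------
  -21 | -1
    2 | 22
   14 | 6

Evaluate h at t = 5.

12

(h(t) − c)(t + q) = p for each data point; the three points give a linear system in c and q, then p follows.
Solving: c = 2, q = 1, p = 60, so h(t) = 2 + 60/(t + 1).
Then h(5) = 2 + 60/6 = 12.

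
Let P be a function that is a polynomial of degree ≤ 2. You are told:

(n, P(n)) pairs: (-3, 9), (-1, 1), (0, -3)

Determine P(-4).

13

Write P(n) = an² + bn + c; the 3 given values yield a linear system in the 3 coefficients.
Solving, the leading coefficient vanishes, and P(n) = -4n - 3.
Then P(-4) = 13.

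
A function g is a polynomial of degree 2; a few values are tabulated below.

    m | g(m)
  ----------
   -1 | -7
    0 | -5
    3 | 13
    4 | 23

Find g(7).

Write g(m) = am² + bm + c; the 4 given values yield a linear system in the 3 coefficients.
Solving, g(m) = m² + 3m - 5.
Then g(7) = 65.

65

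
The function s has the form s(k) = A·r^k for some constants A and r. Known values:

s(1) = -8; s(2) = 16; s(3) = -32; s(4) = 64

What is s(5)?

-128

Consecutive ratio: 16/(-8) = -2, and -32/16 = -2, so r = -2.
Then A·(-2)^1 = -8 gives A = 4, and s(k) = 4·(-2)^k.
s(5) = 4·(-2)^5 = -128.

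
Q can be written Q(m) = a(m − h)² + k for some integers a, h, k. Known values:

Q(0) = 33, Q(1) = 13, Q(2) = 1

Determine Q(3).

-3

First differences -20, -12; second difference 8 = 2a, so a = 4.
Expanding, the m-coefficient is −2ah = -8h; matching it to the data gives h = 3, and then k = -3.
So Q(m) = 4(m − 3)² − 3.
Q(3) = 4·0² − 3 = -3.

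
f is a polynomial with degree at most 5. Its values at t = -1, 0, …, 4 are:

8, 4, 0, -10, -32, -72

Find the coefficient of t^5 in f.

0

First differences: -4, -4, -10, -22, -40. Second differences: 0, -6, -12, -18. Third differences: -6, -6, -6.
Level-3 differences are constant, so f has degree 3.
Fitting a degree-3 polynomial gives f(t) = -t³ - 3t + 4.
The coefficient of t^5 is 0.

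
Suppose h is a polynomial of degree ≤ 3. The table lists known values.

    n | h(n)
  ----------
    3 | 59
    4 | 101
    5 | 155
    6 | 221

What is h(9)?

First differences: 42, 54, 66. Second differences: 12, 12.
Level-2 differences are constant, so h has degree 2.
Fitting a degree-2 polynomial gives h(n) = 6n² + 5.
Then h(9) = 491.

491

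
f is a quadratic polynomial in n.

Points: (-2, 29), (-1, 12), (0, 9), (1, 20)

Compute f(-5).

Write f(n) = an² + bn + c; the 4 given values yield a linear system in the 3 coefficients.
Solving, f(n) = 7n² + 4n + 9.
Then f(-5) = 164.

164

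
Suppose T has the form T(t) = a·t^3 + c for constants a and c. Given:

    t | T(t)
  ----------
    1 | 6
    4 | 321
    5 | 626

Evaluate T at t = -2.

From T(1) = 6 and T(4) = 321: 1a + c = 6 and 64a + c = 321.
Subtracting: 63a = 315, so a = 5; then c = 6 − 5·1 = 1.
So T(t) = 5t³ + 1, and T(-2) = -39.

-39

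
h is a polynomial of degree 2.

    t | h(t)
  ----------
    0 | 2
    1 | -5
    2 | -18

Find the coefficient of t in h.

Write h(t) = at² + bt + c; the 3 given values yield a linear system in the 3 coefficients.
Solving, h(t) = -3t² - 4t + 2.
The coefficient of t is -4.

-4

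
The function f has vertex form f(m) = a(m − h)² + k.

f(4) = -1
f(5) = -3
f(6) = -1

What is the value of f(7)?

First differences -2, 2; second difference 4 = 2a, so a = 2.
Expanding, the m-coefficient is −2ah = -4h; matching it to the data gives h = 5, and then k = -3.
So f(m) = 2(m − 5)² − 3.
f(7) = 2·2² − 3 = 5.

5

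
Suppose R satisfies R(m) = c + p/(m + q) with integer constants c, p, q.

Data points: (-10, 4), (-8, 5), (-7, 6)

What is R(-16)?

3

(R(m) − c)(m + q) = p for each data point; the three points give a linear system in c and q, then p follows.
Solving: c = 2, q = 4, p = -12, so R(m) = 2 − 12/(m + 4).
Then R(-16) = 2 − 12/(-12) = 3.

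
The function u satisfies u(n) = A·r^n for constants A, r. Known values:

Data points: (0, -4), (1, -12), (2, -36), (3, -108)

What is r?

Consecutive ratio: -12/(-4) = 3, and -36/(-12) = 3, so r = 3.
Then A·3^0 = -4 gives A = -4, and u(n) = -4·3^n.

3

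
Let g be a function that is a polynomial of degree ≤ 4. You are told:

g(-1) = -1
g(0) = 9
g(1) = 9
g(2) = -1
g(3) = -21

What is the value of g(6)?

-141

Write g(m) = am^4 + bm³ + cm² + dm + e; the 5 given values yield a linear system in the 5 coefficients.
Solving, the top 2 coefficients vanish, and g(m) = -5m² + 5m + 9.
Then g(6) = -141.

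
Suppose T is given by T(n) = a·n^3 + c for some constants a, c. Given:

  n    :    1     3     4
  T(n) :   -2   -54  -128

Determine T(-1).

From T(1) = -2 and T(3) = -54: 1a + c = -2 and 27a + c = -54.
Subtracting: 26a = -52, so a = -2; then c = -2 − (-2)·1 = 0.
So T(n) = -2n³ + 0, and T(-1) = 2.

2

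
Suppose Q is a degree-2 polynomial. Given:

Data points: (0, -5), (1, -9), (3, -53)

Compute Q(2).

Write Q(k) = ak² + bk + c; the 3 given values yield a linear system in the 3 coefficients.
Solving, Q(k) = -6k² + 2k - 5.
Then Q(2) = -25.

-25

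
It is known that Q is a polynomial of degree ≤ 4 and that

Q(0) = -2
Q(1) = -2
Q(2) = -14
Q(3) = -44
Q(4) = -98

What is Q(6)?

First differences: 0, -12, -30, -54. Second differences: -12, -18, -24. Third differences: -6, -6.
Level-3 differences are constant, so Q has degree 3.
Fitting a degree-3 polynomial gives Q(m) = -m³ - 3m² + 4m - 2.
Then Q(6) = -302.

-302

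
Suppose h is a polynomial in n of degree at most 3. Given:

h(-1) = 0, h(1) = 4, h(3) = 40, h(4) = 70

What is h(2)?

18

Write h(n) = an³ + bn² + cn + d; the 4 given values yield a linear system in the 4 coefficients.
Solving, the leading coefficient vanishes, and h(n) = 4n² + 2n - 2.
Then h(2) = 18.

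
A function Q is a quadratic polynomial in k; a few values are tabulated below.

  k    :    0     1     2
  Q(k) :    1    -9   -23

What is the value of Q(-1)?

7

Write Q(k) = ak² + bk + c; the 3 given values yield a linear system in the 3 coefficients.
Solving, Q(k) = -2k² - 8k + 1.
Then Q(-1) = 7.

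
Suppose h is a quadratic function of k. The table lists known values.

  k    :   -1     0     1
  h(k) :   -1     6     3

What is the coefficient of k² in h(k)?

Write h(k) = ak² + bk + c; the 3 given values yield a linear system in the 3 coefficients.
Solving, h(k) = -5k² + 2k + 6.
The coefficient of k² is -5.

-5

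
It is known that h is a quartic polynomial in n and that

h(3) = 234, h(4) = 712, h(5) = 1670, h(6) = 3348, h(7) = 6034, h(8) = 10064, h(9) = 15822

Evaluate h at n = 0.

0

Write h(n) = an^4 + bn³ + cn² + dn + e; the 7 given values yield a linear system in the 5 coefficients.
Solving, h(n) = 2n^4 + 4n³ - 2n² - 6n.
Then h(0) = 0.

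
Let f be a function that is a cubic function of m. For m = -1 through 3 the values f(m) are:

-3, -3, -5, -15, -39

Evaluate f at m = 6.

-255

First differences: 0, -2, -10, -24. Second differences: -2, -8, -14. Third differences: -6, -6.
Level-3 differences are constant, so f has degree 3.
Fitting a degree-3 polynomial gives f(m) = -m³ - m² - 3.
Then f(6) = -255.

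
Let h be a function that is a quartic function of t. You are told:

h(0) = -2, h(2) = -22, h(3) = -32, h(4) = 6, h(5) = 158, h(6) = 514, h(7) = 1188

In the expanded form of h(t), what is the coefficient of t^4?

1

Write h(t) = at^4 + bt³ + ct² + dt + e; the 7 given values yield a linear system in the 5 coefficients.
Solving, h(t) = t^4 - 3t³ - 4t² + 2t - 2.
The coefficient of t^4 is 1.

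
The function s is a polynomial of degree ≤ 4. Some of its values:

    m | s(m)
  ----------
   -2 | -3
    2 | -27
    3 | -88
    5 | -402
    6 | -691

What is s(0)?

Write s(m) = am^4 + bm³ + cm² + dm + e; the 5 given values yield a linear system in the 5 coefficients.
Solving, the leading coefficient vanishes, and s(m) = -3m³ - 2m² + 6m - 7.
The constant term is s(0) = -7.

-7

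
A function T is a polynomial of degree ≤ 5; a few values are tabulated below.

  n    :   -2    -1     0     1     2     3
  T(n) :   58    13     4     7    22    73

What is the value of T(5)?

First differences: -45, -9, 3, 15, 51. Second differences: 36, 12, 12, 36. Third differences: -24, 0, 24. Fourth differences: 24, 24.
Level-4 differences are constant, so T has degree 4.
Fitting a degree-4 polynomial gives T(n) = n^4 - 2n³ + 5n² - n + 4.
Then T(5) = 499.

499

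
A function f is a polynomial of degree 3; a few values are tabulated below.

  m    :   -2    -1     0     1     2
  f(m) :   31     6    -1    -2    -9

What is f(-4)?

Write f(m) = am³ + bm² + cm + d; the 5 given values yield a linear system in the 4 coefficients.
Solving, f(m) = -2m³ + 3m² - 2m - 1.
Then f(-4) = 183.

183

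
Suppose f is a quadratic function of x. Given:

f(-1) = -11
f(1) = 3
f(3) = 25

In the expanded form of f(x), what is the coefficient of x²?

1

Write f(x) = ax² + bx + c; the 3 given values yield a linear system in the 3 coefficients.
Solving, f(x) = x² + 7x - 5.
The coefficient of x² is 1.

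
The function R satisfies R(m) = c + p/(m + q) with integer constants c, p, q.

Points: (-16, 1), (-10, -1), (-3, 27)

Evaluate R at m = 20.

(R(m) − c)(m + q) = p for each data point; the three points give a linear system in c and q, then p follows.
Solving: c = 3, q = 4, p = 24, so R(m) = 3 + 24/(m + 4).
Then R(20) = 3 + 24/24 = 4.

4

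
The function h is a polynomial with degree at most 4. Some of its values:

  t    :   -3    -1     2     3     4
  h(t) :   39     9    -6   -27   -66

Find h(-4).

78

Write h(t) = at^4 + bt³ + ct² + dt + e; the 5 given values yield a linear system in the 5 coefficients.
Solving, the leading coefficient vanishes, and h(t) = -t³ - 2t + 6.
Then h(-4) = 78.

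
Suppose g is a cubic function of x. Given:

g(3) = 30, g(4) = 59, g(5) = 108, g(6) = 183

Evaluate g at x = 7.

290

Write g(x) = ax³ + bx² + cx + d; the 4 given values yield a linear system in the 4 coefficients.
Solving, g(x) = x³ - 2x² + 6x + 3.
Then g(7) = 290.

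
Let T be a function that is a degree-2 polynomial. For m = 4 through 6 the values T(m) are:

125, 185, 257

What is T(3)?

77

Write T(m) = am² + bm + c; the 3 given values yield a linear system in the 3 coefficients.
Solving, T(m) = 6m² + 6m + 5.
Then T(3) = 77.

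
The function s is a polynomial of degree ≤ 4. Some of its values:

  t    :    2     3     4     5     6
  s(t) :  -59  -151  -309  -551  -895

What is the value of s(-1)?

1

First differences: -92, -158, -242, -344. Second differences: -66, -84, -102. Third differences: -18, -18.
Level-3 differences are constant, so s has degree 3.
Fitting a degree-3 polynomial gives s(t) = -3t³ - 6t² - 5t - 1.
Then s(-1) = 1.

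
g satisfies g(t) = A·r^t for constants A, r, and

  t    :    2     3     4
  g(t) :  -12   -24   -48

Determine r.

2

Consecutive ratio: -24/(-12) = 2, and -48/(-24) = 2, so r = 2.
Then A·2^2 = -12 gives A = -3, and g(t) = -3·2^t.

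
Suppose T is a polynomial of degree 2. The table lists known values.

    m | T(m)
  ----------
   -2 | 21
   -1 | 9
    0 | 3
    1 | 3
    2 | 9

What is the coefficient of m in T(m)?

First differences: -12, -6, 0, 6. Second differences: 6, 6, 6.
Level-2 differences are constant, so T has degree 2.
Fitting a degree-2 polynomial gives T(m) = 3m² - 3m + 3.
The coefficient of m is -3.

-3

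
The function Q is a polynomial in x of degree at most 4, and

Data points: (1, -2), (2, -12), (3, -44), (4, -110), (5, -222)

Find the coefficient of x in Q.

1

Write Q(x) = ax^4 + bx³ + cx² + dx + e; the 5 given values yield a linear system in the 5 coefficients.
Solving, the leading coefficient vanishes, and Q(x) = -2x³ + x² + x - 2.
The coefficient of x is 1.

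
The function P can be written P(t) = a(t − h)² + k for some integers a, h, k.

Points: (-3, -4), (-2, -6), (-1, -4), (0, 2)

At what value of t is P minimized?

-2

First differences -2, 2, 6; second difference 4 = 2a, so a = 2.
Expanding, the t-coefficient is −2ah = -4h; matching it to the data gives h = -2, and then k = -6.
So P(t) = 2(t + 2)² − 6.
Hence h = -2.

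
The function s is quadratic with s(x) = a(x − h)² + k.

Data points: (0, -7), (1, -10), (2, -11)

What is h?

2

First differences -3, -1; second difference 2 = 2a, so a = 1.
Expanding, the x-coefficient is −2ah = -2h; matching it to the data gives h = 2, and then k = -11.
So s(x) = 1(x − 2)² − 11.
Hence h = 2.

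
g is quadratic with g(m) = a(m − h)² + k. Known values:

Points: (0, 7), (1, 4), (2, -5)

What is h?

0

First differences -3, -9; second difference -6 = 2a, so a = -3.
Expanding, the m-coefficient is −2ah = 6h; matching it to the data gives h = 0, and then k = 7.
So g(m) = -3(m + 0)² + 7.
Hence h = 0.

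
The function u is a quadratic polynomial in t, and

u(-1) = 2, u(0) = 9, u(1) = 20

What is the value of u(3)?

54

Write u(t) = at² + bt + c; the 3 given values yield a linear system in the 3 coefficients.
Solving, u(t) = 2t² + 9t + 9.
Then u(3) = 54.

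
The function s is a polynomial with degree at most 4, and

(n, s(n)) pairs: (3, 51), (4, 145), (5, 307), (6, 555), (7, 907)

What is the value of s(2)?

7

First differences: 94, 162, 248, 352. Second differences: 68, 86, 104. Third differences: 18, 18.
Level-3 differences are constant, so s has degree 3.
Fitting a degree-3 polynomial gives s(n) = 3n³ - 2n² - 3n - 3.
Then s(2) = 7.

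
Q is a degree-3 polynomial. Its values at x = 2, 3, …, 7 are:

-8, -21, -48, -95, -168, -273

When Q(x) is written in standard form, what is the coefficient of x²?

Write Q(x) = ax³ + bx² + cx + d; the 6 given values yield a linear system in the 4 coefficients.
Solving, Q(x) = -x³ + 2x² - 4x.
The coefficient of x² is 2.

2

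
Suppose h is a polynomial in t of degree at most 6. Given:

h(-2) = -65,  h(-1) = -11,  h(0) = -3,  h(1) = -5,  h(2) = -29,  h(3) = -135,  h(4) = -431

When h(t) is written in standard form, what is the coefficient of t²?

First differences: 54, 8, -2, -24, -106, -296. Second differences: -46, -10, -22, -82, -190. Third differences: 36, -12, -60, -108. Fourth differences: -48, -48, -48.
Level-4 differences are constant, so h has degree 4.
Fitting a degree-4 polynomial gives h(t) = -2t^4 + 2t³ - 3t² + t - 3.
The coefficient of t² is -3.

-3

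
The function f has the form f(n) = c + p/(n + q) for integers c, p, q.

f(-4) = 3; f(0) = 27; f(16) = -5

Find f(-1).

(f(n) − c)(n + q) = p for each data point; the three points give a linear system in c and q, then p follows.
Solving: c = -3, q = -1, p = -30, so f(n) = -3 − 30/(n − 1).
Then f(-1) = -3 − 30/(-2) = 12.

12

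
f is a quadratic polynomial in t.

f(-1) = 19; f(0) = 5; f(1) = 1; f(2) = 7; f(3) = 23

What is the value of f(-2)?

43

First differences: -14, -4, 6, 16. Second differences: 10, 10, 10.
Level-2 differences are constant, so f has degree 2.
Fitting a degree-2 polynomial gives f(t) = 5t² - 9t + 5.
Then f(-2) = 43.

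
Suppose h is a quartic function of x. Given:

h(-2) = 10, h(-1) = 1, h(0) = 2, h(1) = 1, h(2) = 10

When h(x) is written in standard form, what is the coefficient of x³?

0

Write h(x) = ax^4 + bx³ + cx² + dx + e; the 5 given values yield a linear system in the 5 coefficients.
Solving, h(x) = x^4 - 2x² + 2.
The coefficient of x³ is 0.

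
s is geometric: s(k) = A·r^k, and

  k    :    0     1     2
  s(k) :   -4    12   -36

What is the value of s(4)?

-324

Consecutive ratio: 12/(-4) = -3, and -36/12 = -3, so r = -3.
Then A·(-3)^0 = -4 gives A = -4, and s(k) = -4·(-3)^k.
s(4) = -4·(-3)^4 = -324.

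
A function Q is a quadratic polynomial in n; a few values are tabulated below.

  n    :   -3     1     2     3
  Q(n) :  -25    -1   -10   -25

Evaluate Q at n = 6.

Write Q(n) = an² + bn + c; the 4 given values yield a linear system in the 3 coefficients.
Solving, Q(n) = -3n² + 2.
Then Q(6) = -106.

-106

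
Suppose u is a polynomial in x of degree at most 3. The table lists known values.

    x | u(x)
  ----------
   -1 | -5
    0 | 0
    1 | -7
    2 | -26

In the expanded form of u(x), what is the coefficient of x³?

0

First differences: 5, -7, -19. Second differences: -12, -12.
Level-2 differences are constant, so u has degree 2.
Fitting a degree-2 polynomial gives u(x) = -6x² - x.
The coefficient of x³ is 0.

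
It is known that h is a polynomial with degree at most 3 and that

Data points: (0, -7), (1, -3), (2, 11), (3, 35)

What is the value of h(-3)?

41

First differences: 4, 14, 24. Second differences: 10, 10.
Level-2 differences are constant, so h has degree 2.
Fitting a degree-2 polynomial gives h(m) = 5m² - m - 7.
Then h(-3) = 41.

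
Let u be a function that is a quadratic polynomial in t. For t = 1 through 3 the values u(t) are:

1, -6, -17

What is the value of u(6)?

Write u(t) = at² + bt + c; the 3 given values yield a linear system in the 3 coefficients.
Solving, u(t) = -2t² - t + 4.
Then u(6) = -74.

-74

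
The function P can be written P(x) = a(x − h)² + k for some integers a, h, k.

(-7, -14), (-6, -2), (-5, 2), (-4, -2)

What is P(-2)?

First differences 12, 4, -4; second difference -8 = 2a, so a = -4.
Expanding, the x-coefficient is −2ah = 8h; matching it to the data gives h = -5, and then k = 2.
So P(x) = -4(x + 5)² + 2.
P(-2) = -4·3² + 2 = -34.

-34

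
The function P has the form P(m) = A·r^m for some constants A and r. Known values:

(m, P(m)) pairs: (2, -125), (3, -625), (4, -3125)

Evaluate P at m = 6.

Consecutive ratio: -625/(-125) = 5, and -3125/(-625) = 5, so r = 5.
Then A·5^2 = -125 gives A = -5, and P(m) = -5·5^m.
P(6) = -5·5^6 = -78125.

-78125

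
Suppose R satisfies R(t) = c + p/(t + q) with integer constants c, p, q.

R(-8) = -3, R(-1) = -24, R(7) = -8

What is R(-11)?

-4

(R(t) − c)(t + q) = p for each data point; the three points give a linear system in c and q, then p follows.
Solving: c = -6, q = 2, p = -18, so R(t) = -6 − 18/(t + 2).
Then R(-11) = -6 − 18/(-9) = -4.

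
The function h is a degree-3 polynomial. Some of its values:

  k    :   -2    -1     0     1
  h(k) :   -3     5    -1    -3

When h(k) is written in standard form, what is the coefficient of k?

-7

Write h(k) = ak³ + bk² + ck + d; the 4 given values yield a linear system in the 4 coefficients.
Solving, h(k) = 3k³ + 2k² - 7k - 1.
The coefficient of k is -7.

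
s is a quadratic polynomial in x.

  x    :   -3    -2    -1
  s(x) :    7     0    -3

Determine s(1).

Write s(x) = ax² + bx + c; the 3 given values yield a linear system in the 3 coefficients.
Solving, s(x) = 2x² + 3x - 2.
Then s(1) = 3.

3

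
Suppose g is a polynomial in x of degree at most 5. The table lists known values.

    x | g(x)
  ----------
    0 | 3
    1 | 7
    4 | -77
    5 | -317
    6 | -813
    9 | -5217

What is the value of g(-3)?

Write g(x) = ax^5 + bx^4 + cx³ + dx² + ex + p; the 6 given values yield a linear system in the 6 coefficients.
Solving, the leading coefficient vanishes, and g(x) = -x^4 + x³ + 8x² - 4x + 3.
Then g(-3) = -21.

-21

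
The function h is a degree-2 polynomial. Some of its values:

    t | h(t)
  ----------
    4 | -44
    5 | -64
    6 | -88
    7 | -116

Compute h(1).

First differences: -20, -24, -28. Second differences: -4, -4.
Level-2 differences are constant, so h has degree 2.
Fitting a degree-2 polynomial gives h(t) = -2t² - 2t - 4.
Then h(1) = -8.

-8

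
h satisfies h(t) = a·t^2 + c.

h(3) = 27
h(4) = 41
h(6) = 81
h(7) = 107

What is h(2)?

From h(3) = 27 and h(4) = 41: 9a + c = 27 and 16a + c = 41.
Subtracting: 7a = 14, so a = 2; then c = 27 − 2·9 = 9.
So h(t) = 2t² + 9, and h(2) = 17.

17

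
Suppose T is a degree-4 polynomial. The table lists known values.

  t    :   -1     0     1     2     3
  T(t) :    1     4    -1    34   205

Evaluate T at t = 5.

1579

Write T(t) = at^4 + bt³ + ct² + dt + e; the 5 given values yield a linear system in the 5 coefficients.
Solving, T(t) = 2t^4 + 4t³ - 6t² - 5t + 4.
Then T(5) = 1579.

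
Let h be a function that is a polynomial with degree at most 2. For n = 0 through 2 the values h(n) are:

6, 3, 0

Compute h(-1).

9

First differences: -3, -3.
Level-1 differences are constant, so h has degree 1.
Fitting a degree-1 polynomial gives h(n) = -3n + 6.
Then h(-1) = 9.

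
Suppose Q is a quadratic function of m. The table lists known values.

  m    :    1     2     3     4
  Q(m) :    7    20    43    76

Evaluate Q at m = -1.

Write Q(m) = am² + bm + c; the 4 given values yield a linear system in the 3 coefficients.
Solving, Q(m) = 5m² - 2m + 4.
Then Q(-1) = 11.

11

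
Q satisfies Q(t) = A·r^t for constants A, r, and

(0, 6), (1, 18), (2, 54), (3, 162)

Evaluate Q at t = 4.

Consecutive ratio: 18/6 = 3, and 54/18 = 3, so r = 3.
Then A·3^0 = 6 gives A = 6, and Q(t) = 6·3^t.
Q(4) = 6·3^4 = 486.

486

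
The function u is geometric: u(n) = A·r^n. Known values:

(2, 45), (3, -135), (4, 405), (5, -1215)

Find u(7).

-10935

Consecutive ratio: -135/45 = -3, and 405/(-135) = -3, so r = -3.
Then A·(-3)^2 = 45 gives A = 5, and u(n) = 5·(-3)^n.
u(7) = 5·(-3)^7 = -10935.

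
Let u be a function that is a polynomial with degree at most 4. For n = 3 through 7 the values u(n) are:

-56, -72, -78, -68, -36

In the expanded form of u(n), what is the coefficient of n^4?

First differences: -16, -6, 10, 32. Second differences: 10, 16, 22. Third differences: 6, 6.
Level-3 differences are constant, so u has degree 3.
Fitting a degree-3 polynomial gives u(n) = n³ - 7n² - 4n - 8.
The coefficient of n^4 is 0.

0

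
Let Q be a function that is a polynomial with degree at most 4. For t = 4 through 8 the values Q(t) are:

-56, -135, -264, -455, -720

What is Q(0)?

First differences: -79, -129, -191, -265. Second differences: -50, -62, -74. Third differences: -12, -12.
Level-3 differences are constant, so Q has degree 3.
Fitting a degree-3 polynomial gives Q(t) = -2t³ + 5t² - 2t.
The constant term is Q(0) = 0.

0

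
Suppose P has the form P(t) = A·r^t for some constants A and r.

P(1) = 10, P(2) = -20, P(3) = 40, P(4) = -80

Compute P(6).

Consecutive ratio: -20/10 = -2, and 40/(-20) = -2, so r = -2.
Then A·(-2)^1 = 10 gives A = -5, and P(t) = -5·(-2)^t.
P(6) = -5·(-2)^6 = -320.

-320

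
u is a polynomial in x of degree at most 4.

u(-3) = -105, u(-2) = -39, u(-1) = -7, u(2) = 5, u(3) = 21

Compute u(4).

Write u(x) = ax^4 + bx³ + cx² + dx + e; the 5 given values yield a linear system in the 5 coefficients.
Solving, the leading coefficient vanishes, and u(x) = 2x³ - 5x² + 3x + 3.
Then u(4) = 63.

63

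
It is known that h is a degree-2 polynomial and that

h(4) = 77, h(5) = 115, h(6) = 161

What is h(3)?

47

Write h(t) = at² + bt + c; the 3 given values yield a linear system in the 3 coefficients.
Solving, h(t) = 4t² + 2t + 5.
Then h(3) = 47.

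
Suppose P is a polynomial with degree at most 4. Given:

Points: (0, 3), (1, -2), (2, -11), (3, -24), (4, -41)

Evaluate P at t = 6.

-87

Write P(t) = at^4 + bt³ + ct² + dt + e; the 5 given values yield a linear system in the 5 coefficients.
Solving, the top 2 coefficients vanish, and P(t) = -2t² - 3t + 3.
Then P(6) = -87.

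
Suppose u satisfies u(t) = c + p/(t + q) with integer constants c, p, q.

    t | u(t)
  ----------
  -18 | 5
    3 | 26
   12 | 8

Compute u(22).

7

(u(t) − c)(t + q) = p for each data point; the three points give a linear system in c and q, then p follows.
Solving: c = 6, q = -2, p = 20, so u(t) = 6 + 20/(t − 2).
Then u(22) = 6 + 20/20 = 7.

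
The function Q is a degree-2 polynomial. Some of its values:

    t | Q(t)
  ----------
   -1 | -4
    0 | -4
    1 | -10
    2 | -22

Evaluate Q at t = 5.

Write Q(t) = at² + bt + c; the 4 given values yield a linear system in the 3 coefficients.
Solving, Q(t) = -3t² - 3t - 4.
Then Q(5) = -94.

-94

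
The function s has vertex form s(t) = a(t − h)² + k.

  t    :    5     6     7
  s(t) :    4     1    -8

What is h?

First differences -3, -9; second difference -6 = 2a, so a = -3.
Expanding, the t-coefficient is −2ah = 6h; matching it to the data gives h = 5, and then k = 4.
So s(t) = -3(t − 5)² + 4.
Hence h = 5.

5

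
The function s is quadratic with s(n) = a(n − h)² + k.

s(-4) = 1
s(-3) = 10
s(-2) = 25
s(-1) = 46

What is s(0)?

First differences 9, 15, 21; second difference 6 = 2a, so a = 3.
Expanding, the n-coefficient is −2ah = -6h; matching it to the data gives h = -5, and then k = -2.
So s(n) = 3(n + 5)² − 2.
s(0) = 3·5² − 2 = 73.

73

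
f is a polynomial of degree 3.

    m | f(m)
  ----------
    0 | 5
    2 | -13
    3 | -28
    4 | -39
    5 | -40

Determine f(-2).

-33

Write f(m) = am³ + bm² + cm + d; the 5 given values yield a linear system in the 4 coefficients.
Solving, f(m) = m³ - 7m² + m + 5.
Then f(-2) = -33.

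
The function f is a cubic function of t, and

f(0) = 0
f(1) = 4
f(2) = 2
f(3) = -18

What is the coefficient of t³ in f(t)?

-2

Write f(t) = at³ + bt² + ct + d; the 4 given values yield a linear system in the 4 coefficients.
Solving, f(t) = -2t³ + 3t² + 3t.
The coefficient of t³ is -2.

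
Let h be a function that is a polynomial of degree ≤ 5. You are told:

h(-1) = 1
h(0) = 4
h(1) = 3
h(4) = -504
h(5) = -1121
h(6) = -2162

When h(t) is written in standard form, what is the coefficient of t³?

-4

Write h(t) = at^5 + bt^4 + ct³ + dt² + et + p; the 6 given values yield a linear system in the 6 coefficients.
Solving, the leading coefficient vanishes, and h(t) = -t^4 - 4t³ - t² + 5t + 4.
The coefficient of t³ is -4.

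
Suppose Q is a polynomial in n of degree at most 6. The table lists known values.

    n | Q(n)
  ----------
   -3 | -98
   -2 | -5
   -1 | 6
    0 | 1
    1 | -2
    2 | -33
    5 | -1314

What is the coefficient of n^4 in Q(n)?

Write Q(n) = an^6 + bn^5 + cn^4 + dn³ + en² + pn + q; the 7 given values yield a linear system in the 7 coefficients.
Solving, the top 2 coefficients vanish, and Q(n) = -2n^4 - n³ + 3n² - 3n + 1.
The coefficient of n^4 is -2.

-2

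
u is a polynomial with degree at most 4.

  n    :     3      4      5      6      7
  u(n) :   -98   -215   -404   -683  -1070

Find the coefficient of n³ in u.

First differences: -117, -189, -279, -387. Second differences: -72, -90, -108. Third differences: -18, -18.
Level-3 differences are constant, so u has degree 3.
Fitting a degree-3 polynomial gives u(n) = -3n³ - 6n + 1.
The coefficient of n³ is -3.

-3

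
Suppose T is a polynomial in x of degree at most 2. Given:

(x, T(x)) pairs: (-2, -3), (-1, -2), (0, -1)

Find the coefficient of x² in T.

First differences: 1, 1.
Level-1 differences are constant, so T has degree 1.
Fitting a degree-1 polynomial gives T(x) = x - 1.
The coefficient of x² is 0.

0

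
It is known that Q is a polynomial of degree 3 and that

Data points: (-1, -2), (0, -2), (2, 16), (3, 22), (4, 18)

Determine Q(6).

Write Q(t) = at³ + bt² + ct + d; the 5 given values yield a linear system in the 4 coefficients.
Solving, Q(t) = -t³ + 4t² + 5t - 2.
Then Q(6) = -44.

-44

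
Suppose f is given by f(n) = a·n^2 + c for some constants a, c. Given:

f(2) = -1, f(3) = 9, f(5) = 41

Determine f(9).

153

From f(2) = -1 and f(3) = 9: 4a + c = -1 and 9a + c = 9.
Subtracting: 5a = 10, so a = 2; then c = -1 − 2·4 = -9.
So f(n) = 2n² − 9, and f(9) = 153.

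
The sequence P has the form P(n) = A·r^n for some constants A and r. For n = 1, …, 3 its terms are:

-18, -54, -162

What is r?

Consecutive ratio: -54/(-18) = 3, and -162/(-54) = 3, so r = 3.
Then A·3^1 = -18 gives A = -6, and P(n) = -6·3^n.

3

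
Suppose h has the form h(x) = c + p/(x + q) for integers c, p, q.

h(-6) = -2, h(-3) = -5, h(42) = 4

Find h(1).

(h(x) − c)(x + q) = p for each data point; the three points give a linear system in c and q, then p follows.
Solving: c = 3, q = -2, p = 40, so h(x) = 3 + 40/(x − 2).
Then h(1) = 3 + 40/(-1) = -37.

-37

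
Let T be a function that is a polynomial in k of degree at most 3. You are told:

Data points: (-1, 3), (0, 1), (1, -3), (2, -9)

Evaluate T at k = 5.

Write T(k) = ak³ + bk² + ck + d; the 4 given values yield a linear system in the 4 coefficients.
Solving, the leading coefficient vanishes, and T(k) = -k² - 3k + 1.
Then T(5) = -39.

-39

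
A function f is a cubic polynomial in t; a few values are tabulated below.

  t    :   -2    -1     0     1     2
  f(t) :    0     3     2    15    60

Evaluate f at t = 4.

318

Write f(t) = at³ + bt² + ct + d; the 5 given values yield a linear system in the 4 coefficients.
Solving, f(t) = 3t³ + 7t² + 3t + 2.
Then f(4) = 318.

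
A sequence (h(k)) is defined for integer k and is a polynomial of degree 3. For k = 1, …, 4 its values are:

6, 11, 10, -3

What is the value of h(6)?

Write h(k) = ak³ + bk² + ck + d; the 4 given values yield a linear system in the 4 coefficients.
Solving, h(k) = -k³ + 3k² + 3k + 1.
Then h(6) = -89.

-89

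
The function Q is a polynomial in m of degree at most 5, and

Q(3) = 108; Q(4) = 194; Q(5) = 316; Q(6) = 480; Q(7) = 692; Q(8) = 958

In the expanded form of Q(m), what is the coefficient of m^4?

First differences: 86, 122, 164, 212, 266. Second differences: 36, 42, 48, 54. Third differences: 6, 6, 6.
Level-3 differences are constant, so Q has degree 3.
Fitting a degree-3 polynomial gives Q(m) = m³ + 6m² + 7m + 6.
The coefficient of m^4 is 0.

0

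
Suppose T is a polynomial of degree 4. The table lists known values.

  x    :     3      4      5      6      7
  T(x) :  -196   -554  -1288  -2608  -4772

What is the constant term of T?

Write T(x) = ax^4 + bx³ + cx² + dx + e; the 5 given values yield a linear system in the 5 coefficients.
Solving, T(x) = -2x^4 + x³ - 6x² - 3x + 2.
The constant term is T(0) = 2.

2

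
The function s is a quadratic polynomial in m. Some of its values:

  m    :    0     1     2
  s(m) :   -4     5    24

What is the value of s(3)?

53

Write s(m) = am² + bm + c; the 3 given values yield a linear system in the 3 coefficients.
Solving, s(m) = 5m² + 4m - 4.
Then s(3) = 53.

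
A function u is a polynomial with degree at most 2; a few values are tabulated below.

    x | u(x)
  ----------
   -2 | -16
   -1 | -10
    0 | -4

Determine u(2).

First differences: 6, 6.
Level-1 differences are constant, so u has degree 1.
Fitting a degree-1 polynomial gives u(x) = 6x - 4.
Then u(2) = 8.

8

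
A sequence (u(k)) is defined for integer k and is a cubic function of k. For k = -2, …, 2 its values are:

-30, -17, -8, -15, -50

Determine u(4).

First differences: 13, 9, -7, -35. Second differences: -4, -16, -28. Third differences: -12, -12.
Level-3 differences are constant, so u has degree 3.
Fitting a degree-3 polynomial gives u(k) = -2k³ - 8k² + 3k - 8.
Then u(4) = -252.

-252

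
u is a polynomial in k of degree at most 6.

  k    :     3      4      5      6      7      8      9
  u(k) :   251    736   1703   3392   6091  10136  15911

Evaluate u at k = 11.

First differences: 485, 967, 1689, 2699, 4045, 5775. Second differences: 482, 722, 1010, 1346, 1730. Third differences: 240, 288, 336, 384. Fourth differences: 48, 48, 48.
Level-4 differences are constant, so u has degree 4.
Fitting a degree-4 polynomial gives u(k) = 2k^4 + 4k³ - k² - 6k + 8.
Then u(11) = 34427.

34427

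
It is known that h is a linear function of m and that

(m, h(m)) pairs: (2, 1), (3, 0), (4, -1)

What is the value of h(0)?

3

Write h(m) = am + b; the 3 given values yield a linear system in the 2 coefficients.
Solving, h(m) = -m + 3.
Then h(0) = 3.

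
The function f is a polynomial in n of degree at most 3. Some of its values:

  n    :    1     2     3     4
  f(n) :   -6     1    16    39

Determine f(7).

156

First differences: 7, 15, 23. Second differences: 8, 8.
Level-2 differences are constant, so f has degree 2.
Fitting a degree-2 polynomial gives f(n) = 4n² - 5n - 5.
Then f(7) = 156.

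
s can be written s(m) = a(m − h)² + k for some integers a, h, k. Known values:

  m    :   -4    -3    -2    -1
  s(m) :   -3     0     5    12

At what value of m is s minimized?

-5

First differences 3, 5, 7; second difference 2 = 2a, so a = 1.
Expanding, the m-coefficient is −2ah = -2h; matching it to the data gives h = -5, and then k = -4.
So s(m) = 1(m + 5)² − 4.
Hence h = -5.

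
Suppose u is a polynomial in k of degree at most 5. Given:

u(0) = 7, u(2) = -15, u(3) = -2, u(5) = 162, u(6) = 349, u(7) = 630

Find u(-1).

Write u(k) = ak^5 + bk^4 + ck³ + dk² + ek + p; the 6 given values yield a linear system in the 6 coefficients.
Solving, the top 2 coefficients vanish, and u(k) = 3k³ - 7k² - 9k + 7.
Then u(-1) = 6.

6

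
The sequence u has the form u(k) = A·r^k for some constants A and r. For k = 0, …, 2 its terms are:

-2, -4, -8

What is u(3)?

-16

Consecutive ratio: -4/(-2) = 2, and -8/(-4) = 2, so r = 2.
Then A·2^0 = -2 gives A = -2, and u(k) = -2·2^k.
u(3) = -2·2^3 = -16.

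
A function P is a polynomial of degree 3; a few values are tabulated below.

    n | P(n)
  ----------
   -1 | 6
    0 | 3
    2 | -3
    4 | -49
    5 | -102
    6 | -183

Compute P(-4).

Write P(n) = an³ + bn² + cn + d; the 6 given values yield a linear system in the 4 coefficients.
Solving, P(n) = -n³ + n² - n + 3.
Then P(-4) = 87.

87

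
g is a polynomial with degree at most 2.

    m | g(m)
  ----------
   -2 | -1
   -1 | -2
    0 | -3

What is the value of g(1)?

-4

First differences: -1, -1.
Level-1 differences are constant, so g has degree 1.
Fitting a degree-1 polynomial gives g(m) = -m - 3.
Then g(1) = -4.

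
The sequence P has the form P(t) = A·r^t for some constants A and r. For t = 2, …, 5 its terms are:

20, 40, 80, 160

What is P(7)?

Consecutive ratio: 40/20 = 2, and 80/40 = 2, so r = 2.
Then A·2^2 = 20 gives A = 5, and P(t) = 5·2^t.
P(7) = 5·2^7 = 640.

640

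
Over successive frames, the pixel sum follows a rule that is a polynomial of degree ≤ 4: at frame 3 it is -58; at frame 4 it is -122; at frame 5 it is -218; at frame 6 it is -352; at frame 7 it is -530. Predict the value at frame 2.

-20

Write the value at m as h(m).
First differences: -64, -96, -134, -178. Second differences: -32, -38, -44. Third differences: -6, -6.
Level-3 differences are constant, so h has degree 3.
Fitting a degree-3 polynomial gives h(m) = -m³ - 4m² + m + 2.
Then h(2) = -20.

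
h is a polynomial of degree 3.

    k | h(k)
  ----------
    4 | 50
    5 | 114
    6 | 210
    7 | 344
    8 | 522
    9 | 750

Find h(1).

First differences: 64, 96, 134, 178, 228. Second differences: 32, 38, 44, 50. Third differences: 6, 6, 6.
Level-3 differences are constant, so h has degree 3.
Fitting a degree-3 polynomial gives h(k) = k³ + k² - 6k - 6.
Then h(1) = -10.

-10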